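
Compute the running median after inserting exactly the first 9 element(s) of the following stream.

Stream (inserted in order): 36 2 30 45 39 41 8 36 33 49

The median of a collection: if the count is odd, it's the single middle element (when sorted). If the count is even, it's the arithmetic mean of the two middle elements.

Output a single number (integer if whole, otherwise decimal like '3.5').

Answer: 36

Derivation:
Step 1: insert 36 -> lo=[36] (size 1, max 36) hi=[] (size 0) -> median=36
Step 2: insert 2 -> lo=[2] (size 1, max 2) hi=[36] (size 1, min 36) -> median=19
Step 3: insert 30 -> lo=[2, 30] (size 2, max 30) hi=[36] (size 1, min 36) -> median=30
Step 4: insert 45 -> lo=[2, 30] (size 2, max 30) hi=[36, 45] (size 2, min 36) -> median=33
Step 5: insert 39 -> lo=[2, 30, 36] (size 3, max 36) hi=[39, 45] (size 2, min 39) -> median=36
Step 6: insert 41 -> lo=[2, 30, 36] (size 3, max 36) hi=[39, 41, 45] (size 3, min 39) -> median=37.5
Step 7: insert 8 -> lo=[2, 8, 30, 36] (size 4, max 36) hi=[39, 41, 45] (size 3, min 39) -> median=36
Step 8: insert 36 -> lo=[2, 8, 30, 36] (size 4, max 36) hi=[36, 39, 41, 45] (size 4, min 36) -> median=36
Step 9: insert 33 -> lo=[2, 8, 30, 33, 36] (size 5, max 36) hi=[36, 39, 41, 45] (size 4, min 36) -> median=36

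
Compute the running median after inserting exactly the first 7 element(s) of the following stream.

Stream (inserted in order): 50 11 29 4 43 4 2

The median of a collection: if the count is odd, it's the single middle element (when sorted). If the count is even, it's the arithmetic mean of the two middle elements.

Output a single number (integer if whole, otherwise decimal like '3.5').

Answer: 11

Derivation:
Step 1: insert 50 -> lo=[50] (size 1, max 50) hi=[] (size 0) -> median=50
Step 2: insert 11 -> lo=[11] (size 1, max 11) hi=[50] (size 1, min 50) -> median=30.5
Step 3: insert 29 -> lo=[11, 29] (size 2, max 29) hi=[50] (size 1, min 50) -> median=29
Step 4: insert 4 -> lo=[4, 11] (size 2, max 11) hi=[29, 50] (size 2, min 29) -> median=20
Step 5: insert 43 -> lo=[4, 11, 29] (size 3, max 29) hi=[43, 50] (size 2, min 43) -> median=29
Step 6: insert 4 -> lo=[4, 4, 11] (size 3, max 11) hi=[29, 43, 50] (size 3, min 29) -> median=20
Step 7: insert 2 -> lo=[2, 4, 4, 11] (size 4, max 11) hi=[29, 43, 50] (size 3, min 29) -> median=11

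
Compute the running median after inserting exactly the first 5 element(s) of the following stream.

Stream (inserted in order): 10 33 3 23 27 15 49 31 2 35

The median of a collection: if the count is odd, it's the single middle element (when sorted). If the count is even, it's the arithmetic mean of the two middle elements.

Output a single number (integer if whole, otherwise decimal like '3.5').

Answer: 23

Derivation:
Step 1: insert 10 -> lo=[10] (size 1, max 10) hi=[] (size 0) -> median=10
Step 2: insert 33 -> lo=[10] (size 1, max 10) hi=[33] (size 1, min 33) -> median=21.5
Step 3: insert 3 -> lo=[3, 10] (size 2, max 10) hi=[33] (size 1, min 33) -> median=10
Step 4: insert 23 -> lo=[3, 10] (size 2, max 10) hi=[23, 33] (size 2, min 23) -> median=16.5
Step 5: insert 27 -> lo=[3, 10, 23] (size 3, max 23) hi=[27, 33] (size 2, min 27) -> median=23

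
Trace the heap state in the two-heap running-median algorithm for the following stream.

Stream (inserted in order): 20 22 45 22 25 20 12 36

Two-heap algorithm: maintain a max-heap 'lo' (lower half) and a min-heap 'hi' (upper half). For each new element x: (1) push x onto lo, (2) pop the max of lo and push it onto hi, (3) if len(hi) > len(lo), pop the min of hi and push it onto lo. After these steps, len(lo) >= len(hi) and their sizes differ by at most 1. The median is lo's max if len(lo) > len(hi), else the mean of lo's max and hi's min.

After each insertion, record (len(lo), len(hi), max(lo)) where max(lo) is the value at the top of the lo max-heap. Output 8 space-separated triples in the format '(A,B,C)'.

Step 1: insert 20 -> lo=[20] hi=[] -> (len(lo)=1, len(hi)=0, max(lo)=20)
Step 2: insert 22 -> lo=[20] hi=[22] -> (len(lo)=1, len(hi)=1, max(lo)=20)
Step 3: insert 45 -> lo=[20, 22] hi=[45] -> (len(lo)=2, len(hi)=1, max(lo)=22)
Step 4: insert 22 -> lo=[20, 22] hi=[22, 45] -> (len(lo)=2, len(hi)=2, max(lo)=22)
Step 5: insert 25 -> lo=[20, 22, 22] hi=[25, 45] -> (len(lo)=3, len(hi)=2, max(lo)=22)
Step 6: insert 20 -> lo=[20, 20, 22] hi=[22, 25, 45] -> (len(lo)=3, len(hi)=3, max(lo)=22)
Step 7: insert 12 -> lo=[12, 20, 20, 22] hi=[22, 25, 45] -> (len(lo)=4, len(hi)=3, max(lo)=22)
Step 8: insert 36 -> lo=[12, 20, 20, 22] hi=[22, 25, 36, 45] -> (len(lo)=4, len(hi)=4, max(lo)=22)

Answer: (1,0,20) (1,1,20) (2,1,22) (2,2,22) (3,2,22) (3,3,22) (4,3,22) (4,4,22)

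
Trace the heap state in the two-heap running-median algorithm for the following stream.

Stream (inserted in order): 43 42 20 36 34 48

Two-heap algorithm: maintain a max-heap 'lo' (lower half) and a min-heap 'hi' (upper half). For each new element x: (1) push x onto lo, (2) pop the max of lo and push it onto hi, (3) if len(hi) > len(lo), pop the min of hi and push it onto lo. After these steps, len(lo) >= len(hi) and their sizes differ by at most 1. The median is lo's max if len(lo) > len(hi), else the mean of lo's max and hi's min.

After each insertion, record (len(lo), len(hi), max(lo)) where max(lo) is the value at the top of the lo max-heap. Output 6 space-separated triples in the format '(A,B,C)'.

Step 1: insert 43 -> lo=[43] hi=[] -> (len(lo)=1, len(hi)=0, max(lo)=43)
Step 2: insert 42 -> lo=[42] hi=[43] -> (len(lo)=1, len(hi)=1, max(lo)=42)
Step 3: insert 20 -> lo=[20, 42] hi=[43] -> (len(lo)=2, len(hi)=1, max(lo)=42)
Step 4: insert 36 -> lo=[20, 36] hi=[42, 43] -> (len(lo)=2, len(hi)=2, max(lo)=36)
Step 5: insert 34 -> lo=[20, 34, 36] hi=[42, 43] -> (len(lo)=3, len(hi)=2, max(lo)=36)
Step 6: insert 48 -> lo=[20, 34, 36] hi=[42, 43, 48] -> (len(lo)=3, len(hi)=3, max(lo)=36)

Answer: (1,0,43) (1,1,42) (2,1,42) (2,2,36) (3,2,36) (3,3,36)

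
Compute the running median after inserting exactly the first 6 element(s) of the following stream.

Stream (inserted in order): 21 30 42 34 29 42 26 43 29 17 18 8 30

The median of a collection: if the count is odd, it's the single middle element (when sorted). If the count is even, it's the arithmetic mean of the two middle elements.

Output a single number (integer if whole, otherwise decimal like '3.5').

Step 1: insert 21 -> lo=[21] (size 1, max 21) hi=[] (size 0) -> median=21
Step 2: insert 30 -> lo=[21] (size 1, max 21) hi=[30] (size 1, min 30) -> median=25.5
Step 3: insert 42 -> lo=[21, 30] (size 2, max 30) hi=[42] (size 1, min 42) -> median=30
Step 4: insert 34 -> lo=[21, 30] (size 2, max 30) hi=[34, 42] (size 2, min 34) -> median=32
Step 5: insert 29 -> lo=[21, 29, 30] (size 3, max 30) hi=[34, 42] (size 2, min 34) -> median=30
Step 6: insert 42 -> lo=[21, 29, 30] (size 3, max 30) hi=[34, 42, 42] (size 3, min 34) -> median=32

Answer: 32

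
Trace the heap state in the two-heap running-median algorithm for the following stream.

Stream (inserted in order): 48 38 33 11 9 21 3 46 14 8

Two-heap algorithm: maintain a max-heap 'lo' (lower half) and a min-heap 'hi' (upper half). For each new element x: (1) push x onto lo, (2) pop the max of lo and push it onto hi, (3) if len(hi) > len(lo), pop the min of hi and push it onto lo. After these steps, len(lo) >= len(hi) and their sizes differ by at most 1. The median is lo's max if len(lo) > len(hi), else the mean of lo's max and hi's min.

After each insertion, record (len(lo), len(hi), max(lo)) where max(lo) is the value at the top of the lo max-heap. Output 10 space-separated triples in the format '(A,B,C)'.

Step 1: insert 48 -> lo=[48] hi=[] -> (len(lo)=1, len(hi)=0, max(lo)=48)
Step 2: insert 38 -> lo=[38] hi=[48] -> (len(lo)=1, len(hi)=1, max(lo)=38)
Step 3: insert 33 -> lo=[33, 38] hi=[48] -> (len(lo)=2, len(hi)=1, max(lo)=38)
Step 4: insert 11 -> lo=[11, 33] hi=[38, 48] -> (len(lo)=2, len(hi)=2, max(lo)=33)
Step 5: insert 9 -> lo=[9, 11, 33] hi=[38, 48] -> (len(lo)=3, len(hi)=2, max(lo)=33)
Step 6: insert 21 -> lo=[9, 11, 21] hi=[33, 38, 48] -> (len(lo)=3, len(hi)=3, max(lo)=21)
Step 7: insert 3 -> lo=[3, 9, 11, 21] hi=[33, 38, 48] -> (len(lo)=4, len(hi)=3, max(lo)=21)
Step 8: insert 46 -> lo=[3, 9, 11, 21] hi=[33, 38, 46, 48] -> (len(lo)=4, len(hi)=4, max(lo)=21)
Step 9: insert 14 -> lo=[3, 9, 11, 14, 21] hi=[33, 38, 46, 48] -> (len(lo)=5, len(hi)=4, max(lo)=21)
Step 10: insert 8 -> lo=[3, 8, 9, 11, 14] hi=[21, 33, 38, 46, 48] -> (len(lo)=5, len(hi)=5, max(lo)=14)

Answer: (1,0,48) (1,1,38) (2,1,38) (2,2,33) (3,2,33) (3,3,21) (4,3,21) (4,4,21) (5,4,21) (5,5,14)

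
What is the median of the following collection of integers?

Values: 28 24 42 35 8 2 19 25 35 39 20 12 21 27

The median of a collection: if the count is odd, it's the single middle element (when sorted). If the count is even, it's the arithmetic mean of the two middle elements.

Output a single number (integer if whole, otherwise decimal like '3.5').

Step 1: insert 28 -> lo=[28] (size 1, max 28) hi=[] (size 0) -> median=28
Step 2: insert 24 -> lo=[24] (size 1, max 24) hi=[28] (size 1, min 28) -> median=26
Step 3: insert 42 -> lo=[24, 28] (size 2, max 28) hi=[42] (size 1, min 42) -> median=28
Step 4: insert 35 -> lo=[24, 28] (size 2, max 28) hi=[35, 42] (size 2, min 35) -> median=31.5
Step 5: insert 8 -> lo=[8, 24, 28] (size 3, max 28) hi=[35, 42] (size 2, min 35) -> median=28
Step 6: insert 2 -> lo=[2, 8, 24] (size 3, max 24) hi=[28, 35, 42] (size 3, min 28) -> median=26
Step 7: insert 19 -> lo=[2, 8, 19, 24] (size 4, max 24) hi=[28, 35, 42] (size 3, min 28) -> median=24
Step 8: insert 25 -> lo=[2, 8, 19, 24] (size 4, max 24) hi=[25, 28, 35, 42] (size 4, min 25) -> median=24.5
Step 9: insert 35 -> lo=[2, 8, 19, 24, 25] (size 5, max 25) hi=[28, 35, 35, 42] (size 4, min 28) -> median=25
Step 10: insert 39 -> lo=[2, 8, 19, 24, 25] (size 5, max 25) hi=[28, 35, 35, 39, 42] (size 5, min 28) -> median=26.5
Step 11: insert 20 -> lo=[2, 8, 19, 20, 24, 25] (size 6, max 25) hi=[28, 35, 35, 39, 42] (size 5, min 28) -> median=25
Step 12: insert 12 -> lo=[2, 8, 12, 19, 20, 24] (size 6, max 24) hi=[25, 28, 35, 35, 39, 42] (size 6, min 25) -> median=24.5
Step 13: insert 21 -> lo=[2, 8, 12, 19, 20, 21, 24] (size 7, max 24) hi=[25, 28, 35, 35, 39, 42] (size 6, min 25) -> median=24
Step 14: insert 27 -> lo=[2, 8, 12, 19, 20, 21, 24] (size 7, max 24) hi=[25, 27, 28, 35, 35, 39, 42] (size 7, min 25) -> median=24.5

Answer: 24.5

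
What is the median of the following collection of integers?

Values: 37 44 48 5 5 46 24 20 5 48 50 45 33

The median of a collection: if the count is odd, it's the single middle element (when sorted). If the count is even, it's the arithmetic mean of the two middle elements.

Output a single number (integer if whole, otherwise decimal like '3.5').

Step 1: insert 37 -> lo=[37] (size 1, max 37) hi=[] (size 0) -> median=37
Step 2: insert 44 -> lo=[37] (size 1, max 37) hi=[44] (size 1, min 44) -> median=40.5
Step 3: insert 48 -> lo=[37, 44] (size 2, max 44) hi=[48] (size 1, min 48) -> median=44
Step 4: insert 5 -> lo=[5, 37] (size 2, max 37) hi=[44, 48] (size 2, min 44) -> median=40.5
Step 5: insert 5 -> lo=[5, 5, 37] (size 3, max 37) hi=[44, 48] (size 2, min 44) -> median=37
Step 6: insert 46 -> lo=[5, 5, 37] (size 3, max 37) hi=[44, 46, 48] (size 3, min 44) -> median=40.5
Step 7: insert 24 -> lo=[5, 5, 24, 37] (size 4, max 37) hi=[44, 46, 48] (size 3, min 44) -> median=37
Step 8: insert 20 -> lo=[5, 5, 20, 24] (size 4, max 24) hi=[37, 44, 46, 48] (size 4, min 37) -> median=30.5
Step 9: insert 5 -> lo=[5, 5, 5, 20, 24] (size 5, max 24) hi=[37, 44, 46, 48] (size 4, min 37) -> median=24
Step 10: insert 48 -> lo=[5, 5, 5, 20, 24] (size 5, max 24) hi=[37, 44, 46, 48, 48] (size 5, min 37) -> median=30.5
Step 11: insert 50 -> lo=[5, 5, 5, 20, 24, 37] (size 6, max 37) hi=[44, 46, 48, 48, 50] (size 5, min 44) -> median=37
Step 12: insert 45 -> lo=[5, 5, 5, 20, 24, 37] (size 6, max 37) hi=[44, 45, 46, 48, 48, 50] (size 6, min 44) -> median=40.5
Step 13: insert 33 -> lo=[5, 5, 5, 20, 24, 33, 37] (size 7, max 37) hi=[44, 45, 46, 48, 48, 50] (size 6, min 44) -> median=37

Answer: 37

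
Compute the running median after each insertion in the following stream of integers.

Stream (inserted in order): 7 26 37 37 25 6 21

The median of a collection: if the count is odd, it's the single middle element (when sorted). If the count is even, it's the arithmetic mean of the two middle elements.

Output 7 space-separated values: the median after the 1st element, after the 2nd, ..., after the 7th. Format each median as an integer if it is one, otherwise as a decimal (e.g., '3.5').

Answer: 7 16.5 26 31.5 26 25.5 25

Derivation:
Step 1: insert 7 -> lo=[7] (size 1, max 7) hi=[] (size 0) -> median=7
Step 2: insert 26 -> lo=[7] (size 1, max 7) hi=[26] (size 1, min 26) -> median=16.5
Step 3: insert 37 -> lo=[7, 26] (size 2, max 26) hi=[37] (size 1, min 37) -> median=26
Step 4: insert 37 -> lo=[7, 26] (size 2, max 26) hi=[37, 37] (size 2, min 37) -> median=31.5
Step 5: insert 25 -> lo=[7, 25, 26] (size 3, max 26) hi=[37, 37] (size 2, min 37) -> median=26
Step 6: insert 6 -> lo=[6, 7, 25] (size 3, max 25) hi=[26, 37, 37] (size 3, min 26) -> median=25.5
Step 7: insert 21 -> lo=[6, 7, 21, 25] (size 4, max 25) hi=[26, 37, 37] (size 3, min 26) -> median=25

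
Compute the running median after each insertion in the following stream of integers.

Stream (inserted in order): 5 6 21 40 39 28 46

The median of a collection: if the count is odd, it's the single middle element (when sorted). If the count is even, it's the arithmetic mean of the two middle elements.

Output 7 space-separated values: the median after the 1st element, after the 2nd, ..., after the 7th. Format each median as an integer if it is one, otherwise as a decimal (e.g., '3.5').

Step 1: insert 5 -> lo=[5] (size 1, max 5) hi=[] (size 0) -> median=5
Step 2: insert 6 -> lo=[5] (size 1, max 5) hi=[6] (size 1, min 6) -> median=5.5
Step 3: insert 21 -> lo=[5, 6] (size 2, max 6) hi=[21] (size 1, min 21) -> median=6
Step 4: insert 40 -> lo=[5, 6] (size 2, max 6) hi=[21, 40] (size 2, min 21) -> median=13.5
Step 5: insert 39 -> lo=[5, 6, 21] (size 3, max 21) hi=[39, 40] (size 2, min 39) -> median=21
Step 6: insert 28 -> lo=[5, 6, 21] (size 3, max 21) hi=[28, 39, 40] (size 3, min 28) -> median=24.5
Step 7: insert 46 -> lo=[5, 6, 21, 28] (size 4, max 28) hi=[39, 40, 46] (size 3, min 39) -> median=28

Answer: 5 5.5 6 13.5 21 24.5 28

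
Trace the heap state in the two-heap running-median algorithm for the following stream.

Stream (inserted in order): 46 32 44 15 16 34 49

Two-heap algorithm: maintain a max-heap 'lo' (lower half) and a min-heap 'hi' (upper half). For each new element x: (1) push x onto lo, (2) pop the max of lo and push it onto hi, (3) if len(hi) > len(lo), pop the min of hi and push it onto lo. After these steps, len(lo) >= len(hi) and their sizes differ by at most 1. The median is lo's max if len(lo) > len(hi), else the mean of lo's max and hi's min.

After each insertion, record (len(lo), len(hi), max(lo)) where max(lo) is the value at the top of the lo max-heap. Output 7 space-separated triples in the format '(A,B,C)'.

Answer: (1,0,46) (1,1,32) (2,1,44) (2,2,32) (3,2,32) (3,3,32) (4,3,34)

Derivation:
Step 1: insert 46 -> lo=[46] hi=[] -> (len(lo)=1, len(hi)=0, max(lo)=46)
Step 2: insert 32 -> lo=[32] hi=[46] -> (len(lo)=1, len(hi)=1, max(lo)=32)
Step 3: insert 44 -> lo=[32, 44] hi=[46] -> (len(lo)=2, len(hi)=1, max(lo)=44)
Step 4: insert 15 -> lo=[15, 32] hi=[44, 46] -> (len(lo)=2, len(hi)=2, max(lo)=32)
Step 5: insert 16 -> lo=[15, 16, 32] hi=[44, 46] -> (len(lo)=3, len(hi)=2, max(lo)=32)
Step 6: insert 34 -> lo=[15, 16, 32] hi=[34, 44, 46] -> (len(lo)=3, len(hi)=3, max(lo)=32)
Step 7: insert 49 -> lo=[15, 16, 32, 34] hi=[44, 46, 49] -> (len(lo)=4, len(hi)=3, max(lo)=34)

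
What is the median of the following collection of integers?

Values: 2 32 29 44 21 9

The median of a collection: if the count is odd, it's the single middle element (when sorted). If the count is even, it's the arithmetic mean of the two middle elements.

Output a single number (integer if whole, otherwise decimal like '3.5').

Answer: 25

Derivation:
Step 1: insert 2 -> lo=[2] (size 1, max 2) hi=[] (size 0) -> median=2
Step 2: insert 32 -> lo=[2] (size 1, max 2) hi=[32] (size 1, min 32) -> median=17
Step 3: insert 29 -> lo=[2, 29] (size 2, max 29) hi=[32] (size 1, min 32) -> median=29
Step 4: insert 44 -> lo=[2, 29] (size 2, max 29) hi=[32, 44] (size 2, min 32) -> median=30.5
Step 5: insert 21 -> lo=[2, 21, 29] (size 3, max 29) hi=[32, 44] (size 2, min 32) -> median=29
Step 6: insert 9 -> lo=[2, 9, 21] (size 3, max 21) hi=[29, 32, 44] (size 3, min 29) -> median=25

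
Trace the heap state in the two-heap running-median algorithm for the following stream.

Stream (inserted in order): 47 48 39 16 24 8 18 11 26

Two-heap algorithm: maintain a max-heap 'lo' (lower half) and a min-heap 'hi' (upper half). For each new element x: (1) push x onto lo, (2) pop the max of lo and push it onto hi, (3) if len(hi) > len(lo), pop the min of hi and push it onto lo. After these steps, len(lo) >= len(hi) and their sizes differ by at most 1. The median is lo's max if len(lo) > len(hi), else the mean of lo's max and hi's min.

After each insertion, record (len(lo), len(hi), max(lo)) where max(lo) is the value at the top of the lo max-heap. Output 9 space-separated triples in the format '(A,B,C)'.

Step 1: insert 47 -> lo=[47] hi=[] -> (len(lo)=1, len(hi)=0, max(lo)=47)
Step 2: insert 48 -> lo=[47] hi=[48] -> (len(lo)=1, len(hi)=1, max(lo)=47)
Step 3: insert 39 -> lo=[39, 47] hi=[48] -> (len(lo)=2, len(hi)=1, max(lo)=47)
Step 4: insert 16 -> lo=[16, 39] hi=[47, 48] -> (len(lo)=2, len(hi)=2, max(lo)=39)
Step 5: insert 24 -> lo=[16, 24, 39] hi=[47, 48] -> (len(lo)=3, len(hi)=2, max(lo)=39)
Step 6: insert 8 -> lo=[8, 16, 24] hi=[39, 47, 48] -> (len(lo)=3, len(hi)=3, max(lo)=24)
Step 7: insert 18 -> lo=[8, 16, 18, 24] hi=[39, 47, 48] -> (len(lo)=4, len(hi)=3, max(lo)=24)
Step 8: insert 11 -> lo=[8, 11, 16, 18] hi=[24, 39, 47, 48] -> (len(lo)=4, len(hi)=4, max(lo)=18)
Step 9: insert 26 -> lo=[8, 11, 16, 18, 24] hi=[26, 39, 47, 48] -> (len(lo)=5, len(hi)=4, max(lo)=24)

Answer: (1,0,47) (1,1,47) (2,1,47) (2,2,39) (3,2,39) (3,3,24) (4,3,24) (4,4,18) (5,4,24)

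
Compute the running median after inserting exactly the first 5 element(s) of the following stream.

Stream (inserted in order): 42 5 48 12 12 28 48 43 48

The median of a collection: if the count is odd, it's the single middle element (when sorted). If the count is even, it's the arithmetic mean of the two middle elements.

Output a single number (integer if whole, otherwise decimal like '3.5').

Answer: 12

Derivation:
Step 1: insert 42 -> lo=[42] (size 1, max 42) hi=[] (size 0) -> median=42
Step 2: insert 5 -> lo=[5] (size 1, max 5) hi=[42] (size 1, min 42) -> median=23.5
Step 3: insert 48 -> lo=[5, 42] (size 2, max 42) hi=[48] (size 1, min 48) -> median=42
Step 4: insert 12 -> lo=[5, 12] (size 2, max 12) hi=[42, 48] (size 2, min 42) -> median=27
Step 5: insert 12 -> lo=[5, 12, 12] (size 3, max 12) hi=[42, 48] (size 2, min 42) -> median=12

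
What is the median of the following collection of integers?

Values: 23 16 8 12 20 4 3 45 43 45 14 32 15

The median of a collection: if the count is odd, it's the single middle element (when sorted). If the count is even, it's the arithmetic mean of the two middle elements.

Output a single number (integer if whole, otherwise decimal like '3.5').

Step 1: insert 23 -> lo=[23] (size 1, max 23) hi=[] (size 0) -> median=23
Step 2: insert 16 -> lo=[16] (size 1, max 16) hi=[23] (size 1, min 23) -> median=19.5
Step 3: insert 8 -> lo=[8, 16] (size 2, max 16) hi=[23] (size 1, min 23) -> median=16
Step 4: insert 12 -> lo=[8, 12] (size 2, max 12) hi=[16, 23] (size 2, min 16) -> median=14
Step 5: insert 20 -> lo=[8, 12, 16] (size 3, max 16) hi=[20, 23] (size 2, min 20) -> median=16
Step 6: insert 4 -> lo=[4, 8, 12] (size 3, max 12) hi=[16, 20, 23] (size 3, min 16) -> median=14
Step 7: insert 3 -> lo=[3, 4, 8, 12] (size 4, max 12) hi=[16, 20, 23] (size 3, min 16) -> median=12
Step 8: insert 45 -> lo=[3, 4, 8, 12] (size 4, max 12) hi=[16, 20, 23, 45] (size 4, min 16) -> median=14
Step 9: insert 43 -> lo=[3, 4, 8, 12, 16] (size 5, max 16) hi=[20, 23, 43, 45] (size 4, min 20) -> median=16
Step 10: insert 45 -> lo=[3, 4, 8, 12, 16] (size 5, max 16) hi=[20, 23, 43, 45, 45] (size 5, min 20) -> median=18
Step 11: insert 14 -> lo=[3, 4, 8, 12, 14, 16] (size 6, max 16) hi=[20, 23, 43, 45, 45] (size 5, min 20) -> median=16
Step 12: insert 32 -> lo=[3, 4, 8, 12, 14, 16] (size 6, max 16) hi=[20, 23, 32, 43, 45, 45] (size 6, min 20) -> median=18
Step 13: insert 15 -> lo=[3, 4, 8, 12, 14, 15, 16] (size 7, max 16) hi=[20, 23, 32, 43, 45, 45] (size 6, min 20) -> median=16

Answer: 16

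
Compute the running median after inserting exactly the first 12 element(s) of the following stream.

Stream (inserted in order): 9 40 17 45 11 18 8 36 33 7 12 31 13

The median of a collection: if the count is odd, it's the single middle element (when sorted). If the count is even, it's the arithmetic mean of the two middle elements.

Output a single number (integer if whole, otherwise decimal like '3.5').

Step 1: insert 9 -> lo=[9] (size 1, max 9) hi=[] (size 0) -> median=9
Step 2: insert 40 -> lo=[9] (size 1, max 9) hi=[40] (size 1, min 40) -> median=24.5
Step 3: insert 17 -> lo=[9, 17] (size 2, max 17) hi=[40] (size 1, min 40) -> median=17
Step 4: insert 45 -> lo=[9, 17] (size 2, max 17) hi=[40, 45] (size 2, min 40) -> median=28.5
Step 5: insert 11 -> lo=[9, 11, 17] (size 3, max 17) hi=[40, 45] (size 2, min 40) -> median=17
Step 6: insert 18 -> lo=[9, 11, 17] (size 3, max 17) hi=[18, 40, 45] (size 3, min 18) -> median=17.5
Step 7: insert 8 -> lo=[8, 9, 11, 17] (size 4, max 17) hi=[18, 40, 45] (size 3, min 18) -> median=17
Step 8: insert 36 -> lo=[8, 9, 11, 17] (size 4, max 17) hi=[18, 36, 40, 45] (size 4, min 18) -> median=17.5
Step 9: insert 33 -> lo=[8, 9, 11, 17, 18] (size 5, max 18) hi=[33, 36, 40, 45] (size 4, min 33) -> median=18
Step 10: insert 7 -> lo=[7, 8, 9, 11, 17] (size 5, max 17) hi=[18, 33, 36, 40, 45] (size 5, min 18) -> median=17.5
Step 11: insert 12 -> lo=[7, 8, 9, 11, 12, 17] (size 6, max 17) hi=[18, 33, 36, 40, 45] (size 5, min 18) -> median=17
Step 12: insert 31 -> lo=[7, 8, 9, 11, 12, 17] (size 6, max 17) hi=[18, 31, 33, 36, 40, 45] (size 6, min 18) -> median=17.5

Answer: 17.5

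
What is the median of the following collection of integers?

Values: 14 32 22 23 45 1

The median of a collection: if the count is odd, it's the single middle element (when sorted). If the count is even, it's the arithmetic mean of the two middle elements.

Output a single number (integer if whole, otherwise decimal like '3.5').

Step 1: insert 14 -> lo=[14] (size 1, max 14) hi=[] (size 0) -> median=14
Step 2: insert 32 -> lo=[14] (size 1, max 14) hi=[32] (size 1, min 32) -> median=23
Step 3: insert 22 -> lo=[14, 22] (size 2, max 22) hi=[32] (size 1, min 32) -> median=22
Step 4: insert 23 -> lo=[14, 22] (size 2, max 22) hi=[23, 32] (size 2, min 23) -> median=22.5
Step 5: insert 45 -> lo=[14, 22, 23] (size 3, max 23) hi=[32, 45] (size 2, min 32) -> median=23
Step 6: insert 1 -> lo=[1, 14, 22] (size 3, max 22) hi=[23, 32, 45] (size 3, min 23) -> median=22.5

Answer: 22.5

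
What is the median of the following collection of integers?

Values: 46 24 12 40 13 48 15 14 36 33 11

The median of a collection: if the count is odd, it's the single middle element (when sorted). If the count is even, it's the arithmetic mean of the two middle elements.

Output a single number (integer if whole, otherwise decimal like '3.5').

Answer: 24

Derivation:
Step 1: insert 46 -> lo=[46] (size 1, max 46) hi=[] (size 0) -> median=46
Step 2: insert 24 -> lo=[24] (size 1, max 24) hi=[46] (size 1, min 46) -> median=35
Step 3: insert 12 -> lo=[12, 24] (size 2, max 24) hi=[46] (size 1, min 46) -> median=24
Step 4: insert 40 -> lo=[12, 24] (size 2, max 24) hi=[40, 46] (size 2, min 40) -> median=32
Step 5: insert 13 -> lo=[12, 13, 24] (size 3, max 24) hi=[40, 46] (size 2, min 40) -> median=24
Step 6: insert 48 -> lo=[12, 13, 24] (size 3, max 24) hi=[40, 46, 48] (size 3, min 40) -> median=32
Step 7: insert 15 -> lo=[12, 13, 15, 24] (size 4, max 24) hi=[40, 46, 48] (size 3, min 40) -> median=24
Step 8: insert 14 -> lo=[12, 13, 14, 15] (size 4, max 15) hi=[24, 40, 46, 48] (size 4, min 24) -> median=19.5
Step 9: insert 36 -> lo=[12, 13, 14, 15, 24] (size 5, max 24) hi=[36, 40, 46, 48] (size 4, min 36) -> median=24
Step 10: insert 33 -> lo=[12, 13, 14, 15, 24] (size 5, max 24) hi=[33, 36, 40, 46, 48] (size 5, min 33) -> median=28.5
Step 11: insert 11 -> lo=[11, 12, 13, 14, 15, 24] (size 6, max 24) hi=[33, 36, 40, 46, 48] (size 5, min 33) -> median=24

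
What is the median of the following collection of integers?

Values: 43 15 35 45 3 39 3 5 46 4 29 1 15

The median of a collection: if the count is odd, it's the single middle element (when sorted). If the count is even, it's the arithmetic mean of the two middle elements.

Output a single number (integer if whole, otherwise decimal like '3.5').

Step 1: insert 43 -> lo=[43] (size 1, max 43) hi=[] (size 0) -> median=43
Step 2: insert 15 -> lo=[15] (size 1, max 15) hi=[43] (size 1, min 43) -> median=29
Step 3: insert 35 -> lo=[15, 35] (size 2, max 35) hi=[43] (size 1, min 43) -> median=35
Step 4: insert 45 -> lo=[15, 35] (size 2, max 35) hi=[43, 45] (size 2, min 43) -> median=39
Step 5: insert 3 -> lo=[3, 15, 35] (size 3, max 35) hi=[43, 45] (size 2, min 43) -> median=35
Step 6: insert 39 -> lo=[3, 15, 35] (size 3, max 35) hi=[39, 43, 45] (size 3, min 39) -> median=37
Step 7: insert 3 -> lo=[3, 3, 15, 35] (size 4, max 35) hi=[39, 43, 45] (size 3, min 39) -> median=35
Step 8: insert 5 -> lo=[3, 3, 5, 15] (size 4, max 15) hi=[35, 39, 43, 45] (size 4, min 35) -> median=25
Step 9: insert 46 -> lo=[3, 3, 5, 15, 35] (size 5, max 35) hi=[39, 43, 45, 46] (size 4, min 39) -> median=35
Step 10: insert 4 -> lo=[3, 3, 4, 5, 15] (size 5, max 15) hi=[35, 39, 43, 45, 46] (size 5, min 35) -> median=25
Step 11: insert 29 -> lo=[3, 3, 4, 5, 15, 29] (size 6, max 29) hi=[35, 39, 43, 45, 46] (size 5, min 35) -> median=29
Step 12: insert 1 -> lo=[1, 3, 3, 4, 5, 15] (size 6, max 15) hi=[29, 35, 39, 43, 45, 46] (size 6, min 29) -> median=22
Step 13: insert 15 -> lo=[1, 3, 3, 4, 5, 15, 15] (size 7, max 15) hi=[29, 35, 39, 43, 45, 46] (size 6, min 29) -> median=15

Answer: 15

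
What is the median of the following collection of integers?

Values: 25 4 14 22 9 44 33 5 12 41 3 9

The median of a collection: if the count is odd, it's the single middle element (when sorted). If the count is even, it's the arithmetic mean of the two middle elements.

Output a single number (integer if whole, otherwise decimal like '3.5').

Step 1: insert 25 -> lo=[25] (size 1, max 25) hi=[] (size 0) -> median=25
Step 2: insert 4 -> lo=[4] (size 1, max 4) hi=[25] (size 1, min 25) -> median=14.5
Step 3: insert 14 -> lo=[4, 14] (size 2, max 14) hi=[25] (size 1, min 25) -> median=14
Step 4: insert 22 -> lo=[4, 14] (size 2, max 14) hi=[22, 25] (size 2, min 22) -> median=18
Step 5: insert 9 -> lo=[4, 9, 14] (size 3, max 14) hi=[22, 25] (size 2, min 22) -> median=14
Step 6: insert 44 -> lo=[4, 9, 14] (size 3, max 14) hi=[22, 25, 44] (size 3, min 22) -> median=18
Step 7: insert 33 -> lo=[4, 9, 14, 22] (size 4, max 22) hi=[25, 33, 44] (size 3, min 25) -> median=22
Step 8: insert 5 -> lo=[4, 5, 9, 14] (size 4, max 14) hi=[22, 25, 33, 44] (size 4, min 22) -> median=18
Step 9: insert 12 -> lo=[4, 5, 9, 12, 14] (size 5, max 14) hi=[22, 25, 33, 44] (size 4, min 22) -> median=14
Step 10: insert 41 -> lo=[4, 5, 9, 12, 14] (size 5, max 14) hi=[22, 25, 33, 41, 44] (size 5, min 22) -> median=18
Step 11: insert 3 -> lo=[3, 4, 5, 9, 12, 14] (size 6, max 14) hi=[22, 25, 33, 41, 44] (size 5, min 22) -> median=14
Step 12: insert 9 -> lo=[3, 4, 5, 9, 9, 12] (size 6, max 12) hi=[14, 22, 25, 33, 41, 44] (size 6, min 14) -> median=13

Answer: 13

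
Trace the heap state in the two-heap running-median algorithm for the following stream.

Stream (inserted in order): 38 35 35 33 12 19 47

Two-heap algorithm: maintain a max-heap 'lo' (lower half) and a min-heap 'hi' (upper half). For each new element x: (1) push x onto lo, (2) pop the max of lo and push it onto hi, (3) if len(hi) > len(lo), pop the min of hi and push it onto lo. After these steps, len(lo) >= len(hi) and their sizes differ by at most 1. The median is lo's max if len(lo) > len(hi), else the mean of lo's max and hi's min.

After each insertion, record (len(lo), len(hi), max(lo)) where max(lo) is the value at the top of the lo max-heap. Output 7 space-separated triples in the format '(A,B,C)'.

Answer: (1,0,38) (1,1,35) (2,1,35) (2,2,35) (3,2,35) (3,3,33) (4,3,35)

Derivation:
Step 1: insert 38 -> lo=[38] hi=[] -> (len(lo)=1, len(hi)=0, max(lo)=38)
Step 2: insert 35 -> lo=[35] hi=[38] -> (len(lo)=1, len(hi)=1, max(lo)=35)
Step 3: insert 35 -> lo=[35, 35] hi=[38] -> (len(lo)=2, len(hi)=1, max(lo)=35)
Step 4: insert 33 -> lo=[33, 35] hi=[35, 38] -> (len(lo)=2, len(hi)=2, max(lo)=35)
Step 5: insert 12 -> lo=[12, 33, 35] hi=[35, 38] -> (len(lo)=3, len(hi)=2, max(lo)=35)
Step 6: insert 19 -> lo=[12, 19, 33] hi=[35, 35, 38] -> (len(lo)=3, len(hi)=3, max(lo)=33)
Step 7: insert 47 -> lo=[12, 19, 33, 35] hi=[35, 38, 47] -> (len(lo)=4, len(hi)=3, max(lo)=35)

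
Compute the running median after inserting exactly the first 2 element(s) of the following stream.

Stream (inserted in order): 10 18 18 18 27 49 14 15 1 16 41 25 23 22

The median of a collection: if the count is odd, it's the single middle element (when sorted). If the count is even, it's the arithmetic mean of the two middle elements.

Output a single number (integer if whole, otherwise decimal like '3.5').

Step 1: insert 10 -> lo=[10] (size 1, max 10) hi=[] (size 0) -> median=10
Step 2: insert 18 -> lo=[10] (size 1, max 10) hi=[18] (size 1, min 18) -> median=14

Answer: 14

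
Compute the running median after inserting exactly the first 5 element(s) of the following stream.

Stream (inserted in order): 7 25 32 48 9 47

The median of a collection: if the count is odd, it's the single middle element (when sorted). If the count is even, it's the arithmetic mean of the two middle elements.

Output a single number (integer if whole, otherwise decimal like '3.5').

Step 1: insert 7 -> lo=[7] (size 1, max 7) hi=[] (size 0) -> median=7
Step 2: insert 25 -> lo=[7] (size 1, max 7) hi=[25] (size 1, min 25) -> median=16
Step 3: insert 32 -> lo=[7, 25] (size 2, max 25) hi=[32] (size 1, min 32) -> median=25
Step 4: insert 48 -> lo=[7, 25] (size 2, max 25) hi=[32, 48] (size 2, min 32) -> median=28.5
Step 5: insert 9 -> lo=[7, 9, 25] (size 3, max 25) hi=[32, 48] (size 2, min 32) -> median=25

Answer: 25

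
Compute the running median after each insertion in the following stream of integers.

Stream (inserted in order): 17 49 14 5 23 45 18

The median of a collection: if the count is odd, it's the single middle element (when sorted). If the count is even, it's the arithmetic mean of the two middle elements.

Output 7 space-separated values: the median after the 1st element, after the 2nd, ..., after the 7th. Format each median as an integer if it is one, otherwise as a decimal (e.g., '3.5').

Answer: 17 33 17 15.5 17 20 18

Derivation:
Step 1: insert 17 -> lo=[17] (size 1, max 17) hi=[] (size 0) -> median=17
Step 2: insert 49 -> lo=[17] (size 1, max 17) hi=[49] (size 1, min 49) -> median=33
Step 3: insert 14 -> lo=[14, 17] (size 2, max 17) hi=[49] (size 1, min 49) -> median=17
Step 4: insert 5 -> lo=[5, 14] (size 2, max 14) hi=[17, 49] (size 2, min 17) -> median=15.5
Step 5: insert 23 -> lo=[5, 14, 17] (size 3, max 17) hi=[23, 49] (size 2, min 23) -> median=17
Step 6: insert 45 -> lo=[5, 14, 17] (size 3, max 17) hi=[23, 45, 49] (size 3, min 23) -> median=20
Step 7: insert 18 -> lo=[5, 14, 17, 18] (size 4, max 18) hi=[23, 45, 49] (size 3, min 23) -> median=18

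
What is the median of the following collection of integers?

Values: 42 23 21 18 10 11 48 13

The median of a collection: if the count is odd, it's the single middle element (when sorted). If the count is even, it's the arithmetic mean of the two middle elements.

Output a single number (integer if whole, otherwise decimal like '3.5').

Answer: 19.5

Derivation:
Step 1: insert 42 -> lo=[42] (size 1, max 42) hi=[] (size 0) -> median=42
Step 2: insert 23 -> lo=[23] (size 1, max 23) hi=[42] (size 1, min 42) -> median=32.5
Step 3: insert 21 -> lo=[21, 23] (size 2, max 23) hi=[42] (size 1, min 42) -> median=23
Step 4: insert 18 -> lo=[18, 21] (size 2, max 21) hi=[23, 42] (size 2, min 23) -> median=22
Step 5: insert 10 -> lo=[10, 18, 21] (size 3, max 21) hi=[23, 42] (size 2, min 23) -> median=21
Step 6: insert 11 -> lo=[10, 11, 18] (size 3, max 18) hi=[21, 23, 42] (size 3, min 21) -> median=19.5
Step 7: insert 48 -> lo=[10, 11, 18, 21] (size 4, max 21) hi=[23, 42, 48] (size 3, min 23) -> median=21
Step 8: insert 13 -> lo=[10, 11, 13, 18] (size 4, max 18) hi=[21, 23, 42, 48] (size 4, min 21) -> median=19.5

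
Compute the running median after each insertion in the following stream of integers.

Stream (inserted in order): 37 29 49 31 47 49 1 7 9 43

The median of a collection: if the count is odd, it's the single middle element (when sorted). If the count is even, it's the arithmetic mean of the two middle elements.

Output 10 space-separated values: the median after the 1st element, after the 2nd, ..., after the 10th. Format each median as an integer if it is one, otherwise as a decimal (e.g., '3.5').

Step 1: insert 37 -> lo=[37] (size 1, max 37) hi=[] (size 0) -> median=37
Step 2: insert 29 -> lo=[29] (size 1, max 29) hi=[37] (size 1, min 37) -> median=33
Step 3: insert 49 -> lo=[29, 37] (size 2, max 37) hi=[49] (size 1, min 49) -> median=37
Step 4: insert 31 -> lo=[29, 31] (size 2, max 31) hi=[37, 49] (size 2, min 37) -> median=34
Step 5: insert 47 -> lo=[29, 31, 37] (size 3, max 37) hi=[47, 49] (size 2, min 47) -> median=37
Step 6: insert 49 -> lo=[29, 31, 37] (size 3, max 37) hi=[47, 49, 49] (size 3, min 47) -> median=42
Step 7: insert 1 -> lo=[1, 29, 31, 37] (size 4, max 37) hi=[47, 49, 49] (size 3, min 47) -> median=37
Step 8: insert 7 -> lo=[1, 7, 29, 31] (size 4, max 31) hi=[37, 47, 49, 49] (size 4, min 37) -> median=34
Step 9: insert 9 -> lo=[1, 7, 9, 29, 31] (size 5, max 31) hi=[37, 47, 49, 49] (size 4, min 37) -> median=31
Step 10: insert 43 -> lo=[1, 7, 9, 29, 31] (size 5, max 31) hi=[37, 43, 47, 49, 49] (size 5, min 37) -> median=34

Answer: 37 33 37 34 37 42 37 34 31 34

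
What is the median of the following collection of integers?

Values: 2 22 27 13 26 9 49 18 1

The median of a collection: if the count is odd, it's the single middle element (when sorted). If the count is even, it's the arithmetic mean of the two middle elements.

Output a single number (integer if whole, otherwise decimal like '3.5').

Step 1: insert 2 -> lo=[2] (size 1, max 2) hi=[] (size 0) -> median=2
Step 2: insert 22 -> lo=[2] (size 1, max 2) hi=[22] (size 1, min 22) -> median=12
Step 3: insert 27 -> lo=[2, 22] (size 2, max 22) hi=[27] (size 1, min 27) -> median=22
Step 4: insert 13 -> lo=[2, 13] (size 2, max 13) hi=[22, 27] (size 2, min 22) -> median=17.5
Step 5: insert 26 -> lo=[2, 13, 22] (size 3, max 22) hi=[26, 27] (size 2, min 26) -> median=22
Step 6: insert 9 -> lo=[2, 9, 13] (size 3, max 13) hi=[22, 26, 27] (size 3, min 22) -> median=17.5
Step 7: insert 49 -> lo=[2, 9, 13, 22] (size 4, max 22) hi=[26, 27, 49] (size 3, min 26) -> median=22
Step 8: insert 18 -> lo=[2, 9, 13, 18] (size 4, max 18) hi=[22, 26, 27, 49] (size 4, min 22) -> median=20
Step 9: insert 1 -> lo=[1, 2, 9, 13, 18] (size 5, max 18) hi=[22, 26, 27, 49] (size 4, min 22) -> median=18

Answer: 18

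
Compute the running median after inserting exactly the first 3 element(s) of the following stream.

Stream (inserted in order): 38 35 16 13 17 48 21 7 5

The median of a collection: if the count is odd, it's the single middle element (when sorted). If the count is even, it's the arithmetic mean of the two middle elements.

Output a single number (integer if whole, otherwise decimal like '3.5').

Step 1: insert 38 -> lo=[38] (size 1, max 38) hi=[] (size 0) -> median=38
Step 2: insert 35 -> lo=[35] (size 1, max 35) hi=[38] (size 1, min 38) -> median=36.5
Step 3: insert 16 -> lo=[16, 35] (size 2, max 35) hi=[38] (size 1, min 38) -> median=35

Answer: 35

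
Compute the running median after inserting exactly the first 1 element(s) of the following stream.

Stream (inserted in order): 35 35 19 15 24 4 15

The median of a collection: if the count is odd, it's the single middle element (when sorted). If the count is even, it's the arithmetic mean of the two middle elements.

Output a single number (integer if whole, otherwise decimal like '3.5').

Answer: 35

Derivation:
Step 1: insert 35 -> lo=[35] (size 1, max 35) hi=[] (size 0) -> median=35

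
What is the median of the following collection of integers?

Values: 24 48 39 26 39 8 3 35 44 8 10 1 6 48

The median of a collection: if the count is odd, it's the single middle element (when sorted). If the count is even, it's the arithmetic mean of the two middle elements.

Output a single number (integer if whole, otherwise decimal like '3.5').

Answer: 25

Derivation:
Step 1: insert 24 -> lo=[24] (size 1, max 24) hi=[] (size 0) -> median=24
Step 2: insert 48 -> lo=[24] (size 1, max 24) hi=[48] (size 1, min 48) -> median=36
Step 3: insert 39 -> lo=[24, 39] (size 2, max 39) hi=[48] (size 1, min 48) -> median=39
Step 4: insert 26 -> lo=[24, 26] (size 2, max 26) hi=[39, 48] (size 2, min 39) -> median=32.5
Step 5: insert 39 -> lo=[24, 26, 39] (size 3, max 39) hi=[39, 48] (size 2, min 39) -> median=39
Step 6: insert 8 -> lo=[8, 24, 26] (size 3, max 26) hi=[39, 39, 48] (size 3, min 39) -> median=32.5
Step 7: insert 3 -> lo=[3, 8, 24, 26] (size 4, max 26) hi=[39, 39, 48] (size 3, min 39) -> median=26
Step 8: insert 35 -> lo=[3, 8, 24, 26] (size 4, max 26) hi=[35, 39, 39, 48] (size 4, min 35) -> median=30.5
Step 9: insert 44 -> lo=[3, 8, 24, 26, 35] (size 5, max 35) hi=[39, 39, 44, 48] (size 4, min 39) -> median=35
Step 10: insert 8 -> lo=[3, 8, 8, 24, 26] (size 5, max 26) hi=[35, 39, 39, 44, 48] (size 5, min 35) -> median=30.5
Step 11: insert 10 -> lo=[3, 8, 8, 10, 24, 26] (size 6, max 26) hi=[35, 39, 39, 44, 48] (size 5, min 35) -> median=26
Step 12: insert 1 -> lo=[1, 3, 8, 8, 10, 24] (size 6, max 24) hi=[26, 35, 39, 39, 44, 48] (size 6, min 26) -> median=25
Step 13: insert 6 -> lo=[1, 3, 6, 8, 8, 10, 24] (size 7, max 24) hi=[26, 35, 39, 39, 44, 48] (size 6, min 26) -> median=24
Step 14: insert 48 -> lo=[1, 3, 6, 8, 8, 10, 24] (size 7, max 24) hi=[26, 35, 39, 39, 44, 48, 48] (size 7, min 26) -> median=25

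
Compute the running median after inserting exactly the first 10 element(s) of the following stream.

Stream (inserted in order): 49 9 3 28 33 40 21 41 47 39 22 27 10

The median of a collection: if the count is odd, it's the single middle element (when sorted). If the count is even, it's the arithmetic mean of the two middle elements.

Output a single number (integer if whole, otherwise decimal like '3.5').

Step 1: insert 49 -> lo=[49] (size 1, max 49) hi=[] (size 0) -> median=49
Step 2: insert 9 -> lo=[9] (size 1, max 9) hi=[49] (size 1, min 49) -> median=29
Step 3: insert 3 -> lo=[3, 9] (size 2, max 9) hi=[49] (size 1, min 49) -> median=9
Step 4: insert 28 -> lo=[3, 9] (size 2, max 9) hi=[28, 49] (size 2, min 28) -> median=18.5
Step 5: insert 33 -> lo=[3, 9, 28] (size 3, max 28) hi=[33, 49] (size 2, min 33) -> median=28
Step 6: insert 40 -> lo=[3, 9, 28] (size 3, max 28) hi=[33, 40, 49] (size 3, min 33) -> median=30.5
Step 7: insert 21 -> lo=[3, 9, 21, 28] (size 4, max 28) hi=[33, 40, 49] (size 3, min 33) -> median=28
Step 8: insert 41 -> lo=[3, 9, 21, 28] (size 4, max 28) hi=[33, 40, 41, 49] (size 4, min 33) -> median=30.5
Step 9: insert 47 -> lo=[3, 9, 21, 28, 33] (size 5, max 33) hi=[40, 41, 47, 49] (size 4, min 40) -> median=33
Step 10: insert 39 -> lo=[3, 9, 21, 28, 33] (size 5, max 33) hi=[39, 40, 41, 47, 49] (size 5, min 39) -> median=36

Answer: 36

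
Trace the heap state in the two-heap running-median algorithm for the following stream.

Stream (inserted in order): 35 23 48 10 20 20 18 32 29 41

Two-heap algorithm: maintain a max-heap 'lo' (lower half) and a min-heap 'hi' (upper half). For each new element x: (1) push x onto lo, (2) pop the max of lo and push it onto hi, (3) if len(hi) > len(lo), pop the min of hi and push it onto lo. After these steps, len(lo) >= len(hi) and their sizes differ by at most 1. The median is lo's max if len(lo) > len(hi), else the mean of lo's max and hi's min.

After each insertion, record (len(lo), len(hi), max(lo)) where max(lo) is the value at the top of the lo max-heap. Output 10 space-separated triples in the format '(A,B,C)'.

Answer: (1,0,35) (1,1,23) (2,1,35) (2,2,23) (3,2,23) (3,3,20) (4,3,20) (4,4,20) (5,4,23) (5,5,23)

Derivation:
Step 1: insert 35 -> lo=[35] hi=[] -> (len(lo)=1, len(hi)=0, max(lo)=35)
Step 2: insert 23 -> lo=[23] hi=[35] -> (len(lo)=1, len(hi)=1, max(lo)=23)
Step 3: insert 48 -> lo=[23, 35] hi=[48] -> (len(lo)=2, len(hi)=1, max(lo)=35)
Step 4: insert 10 -> lo=[10, 23] hi=[35, 48] -> (len(lo)=2, len(hi)=2, max(lo)=23)
Step 5: insert 20 -> lo=[10, 20, 23] hi=[35, 48] -> (len(lo)=3, len(hi)=2, max(lo)=23)
Step 6: insert 20 -> lo=[10, 20, 20] hi=[23, 35, 48] -> (len(lo)=3, len(hi)=3, max(lo)=20)
Step 7: insert 18 -> lo=[10, 18, 20, 20] hi=[23, 35, 48] -> (len(lo)=4, len(hi)=3, max(lo)=20)
Step 8: insert 32 -> lo=[10, 18, 20, 20] hi=[23, 32, 35, 48] -> (len(lo)=4, len(hi)=4, max(lo)=20)
Step 9: insert 29 -> lo=[10, 18, 20, 20, 23] hi=[29, 32, 35, 48] -> (len(lo)=5, len(hi)=4, max(lo)=23)
Step 10: insert 41 -> lo=[10, 18, 20, 20, 23] hi=[29, 32, 35, 41, 48] -> (len(lo)=5, len(hi)=5, max(lo)=23)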